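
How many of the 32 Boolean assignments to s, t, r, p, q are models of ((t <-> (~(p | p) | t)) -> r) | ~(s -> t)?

Initial set: {(((t <-> (~(p | p) | t)) -> r) | ~(s -> t))}.
(((t <-> (~(p | p) | t)) -> r) | ~(s -> t)): β-rule — branch into ((t <-> (~(p | p) | t)) -> r)  //  ~(s -> t).
  branch 1 (add ((t <-> (~(p | p) | t)) -> r)):
    ((t <-> (~(p | p) | t)) -> r): β-rule — branch into ~(t <-> (~(p | p) | t))  //  r.
      branch 1.1 (add ~(t <-> (~(p | p) | t))):
        ~(t <-> (~(p | p) | t)): β-rule — branch into t, ~(~(p | p) | t)  //  ~t, (~(p | p) | t).
          branch 1.1.1 (add t, ~(~(p | p) | t)):
            ~(~(p | p) | t): α-rule — add ~~(p | p), ~t.
            × closes — contains both t and ~t.
          branch 1.1.2 (add ~t, (~(p | p) | t)):
            (~(p | p) | t): β-rule — branch into ~(p | p)  //  t.
              branch 1.1.2.1 (add ~(p | p)):
                ~(p | p): α-rule — add ~p, ~p.
                ○ open, literals {p=false, t=false}.
              branch 1.1.2.2 (add t):
                × closes — contains both t and ~t.
      branch 1.2 (add r):
        ○ open, literals {r=true}.
  branch 2 (add ~(s -> t)):
    ~(s -> t): α-rule — add s, ~t.
    ○ open, literals {s=true, t=false}.
2 branches closed, 3 open.
Each open branch fixes some atoms; the unmentioned ones are free. Counting distinct full assignments: branch {p=false, t=false} (s, r, q) contributes 8 new; branch {r=true} (s, t, p, q) contributes 12 new; branch {s=true, t=false} (r, p, q) contributes 2 new. Total: 22.

22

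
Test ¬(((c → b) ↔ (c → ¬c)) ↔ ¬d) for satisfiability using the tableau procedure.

Initial set: {¬(((c → b) ↔ (c → ¬c)) ↔ ¬d)}.
¬(((c → b) ↔ (c → ¬c)) ↔ ¬d): β-rule — branch into ((c → b) ↔ (c → ¬c)), ¬¬d  //  ¬((c → b) ↔ (c → ¬c)), ¬d.
  branch 1 (add ((c → b) ↔ (c → ¬c)), ¬¬d):
    ((c → b) ↔ (c → ¬c)): β-rule — branch into (c → b), (c → ¬c)  //  ¬(c → b), ¬(c → ¬c).
      branch 1.1 (add (c → b), (c → ¬c)):
        (c → b): β-rule — branch into ¬c  //  b.
          branch 1.1.1 (add ¬c):
            (c → ¬c): β-rule — branch into ¬c  //  ¬c.
              branch 1.1.1.1 (add ¬c):
                ○ open, literals {c=false, d=true}.
              branch 1.1.1.2 (add ¬c):
                ○ open, literals {c=false, d=true}.
          branch 1.1.2 (add b):
            (c → ¬c): β-rule — branch into ¬c  //  ¬c.
              branch 1.1.2.1 (add ¬c):
                ○ open, literals {b=true, c=false, d=true}.
              branch 1.1.2.2 (add ¬c):
                ○ open, literals {b=true, c=false, d=true}.
      branch 1.2 (add ¬(c → b), ¬(c → ¬c)):
        ¬(c → b): α-rule — add c, ¬b.
        ¬(c → ¬c): α-rule — add c, ¬¬c.
        ○ open, literals {b=false, c=true, d=true}.
  branch 2 (add ¬((c → b) ↔ (c → ¬c)), ¬d):
    ¬((c → b) ↔ (c → ¬c)): β-rule — branch into (c → b), ¬(c → ¬c)  //  ¬(c → b), (c → ¬c).
      branch 2.1 (add (c → b), ¬(c → ¬c)):
        ¬(c → ¬c): α-rule — add c, ¬¬c.
        (c → b): β-rule — branch into ¬c  //  b.
          branch 2.1.1 (add ¬c):
            × closes — contains both c and ¬c.
          branch 2.1.2 (add b):
            ○ open, literals {b=true, c=true, d=false}.
      branch 2.2 (add ¬(c → b), (c → ¬c)):
        ¬(c → b): α-rule — add c, ¬b.
        (c → ¬c): β-rule — branch into ¬c  //  ¬c.
          branch 2.2.1 (add ¬c):
            × closes — contains both c and ¬c.
          branch 2.2.2 (add ¬c):
            × closes — contains both c and ¬c.
3 branches closed, 6 open.
An open branch gives a satisfying assignment: c=false, d=true.

Satisfiable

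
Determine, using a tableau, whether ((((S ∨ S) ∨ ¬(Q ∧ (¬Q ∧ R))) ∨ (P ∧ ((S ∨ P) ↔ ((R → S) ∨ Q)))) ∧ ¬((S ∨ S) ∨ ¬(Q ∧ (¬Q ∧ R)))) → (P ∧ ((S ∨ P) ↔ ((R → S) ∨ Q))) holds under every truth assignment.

Valid

Assume the negation and expand:
Initial set: {F (((((S ∨ S) ∨ ¬(Q ∧ (¬Q ∧ R))) ∨ (P ∧ ((S ∨ P) ↔ ((R → S) ∨ Q)))) ∧ ¬((S ∨ S) ∨ ¬(Q ∧ (¬Q ∧ R)))) → (P ∧ ((S ∨ P) ↔ ((R → S) ∨ Q))))}.
F (((((S ∨ S) ∨ ¬(Q ∧ (¬Q ∧ R))) ∨ (P ∧ ((S ∨ P) ↔ ((R → S) ∨ Q)))) ∧ ¬((S ∨ S) ∨ ¬(Q ∧ (¬Q ∧ R)))) → (P ∧ ((S ∨ P) ↔ ((R → S) ∨ Q)))): α-rule — add T ((((S ∨ S) ∨ ¬(Q ∧ (¬Q ∧ R))) ∨ (P ∧ ((S ∨ P) ↔ ((R → S) ∨ Q)))) ∧ ¬((S ∨ S) ∨ ¬(Q ∧ (¬Q ∧ R)))), F (P ∧ ((S ∨ P) ↔ ((R → S) ∨ Q))).
T ((((S ∨ S) ∨ ¬(Q ∧ (¬Q ∧ R))) ∨ (P ∧ ((S ∨ P) ↔ ((R → S) ∨ Q)))) ∧ ¬((S ∨ S) ∨ ¬(Q ∧ (¬Q ∧ R)))): α-rule — add T (((S ∨ S) ∨ ¬(Q ∧ (¬Q ∧ R))) ∨ (P ∧ ((S ∨ P) ↔ ((R → S) ∨ Q)))), T ¬((S ∨ S) ∨ ¬(Q ∧ (¬Q ∧ R))).
T ¬((S ∨ S) ∨ ¬(Q ∧ (¬Q ∧ R))): α-rule — add F (S ∨ S), F ¬(Q ∧ (¬Q ∧ R)).
F (S ∨ S): α-rule — add F S, F S.
F ¬(Q ∧ (¬Q ∧ R)): α-rule — add T Q, T (¬Q ∧ R).
T (¬Q ∧ R): α-rule — add T ¬Q, T R.
× closes — contains both Q and ¬Q.
All 1 branch closes.
Every branch closed, so the negation is unsatisfiable and the formula is valid.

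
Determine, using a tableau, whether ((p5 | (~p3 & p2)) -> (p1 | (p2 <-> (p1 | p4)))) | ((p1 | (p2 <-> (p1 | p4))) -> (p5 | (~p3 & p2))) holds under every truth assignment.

Assume the negation and expand:
Initial set: {~(((p5 | (~p3 & p2)) -> (p1 | (p2 <-> (p1 | p4)))) | ((p1 | (p2 <-> (p1 | p4))) -> (p5 | (~p3 & p2))))}.
~(((p5 | (~p3 & p2)) -> (p1 | (p2 <-> (p1 | p4)))) | ((p1 | (p2 <-> (p1 | p4))) -> (p5 | (~p3 & p2)))): α-rule — add ~((p5 | (~p3 & p2)) -> (p1 | (p2 <-> (p1 | p4)))), ~((p1 | (p2 <-> (p1 | p4))) -> (p5 | (~p3 & p2))).
~((p5 | (~p3 & p2)) -> (p1 | (p2 <-> (p1 | p4)))): α-rule — add (p5 | (~p3 & p2)), ~(p1 | (p2 <-> (p1 | p4))).
~((p1 | (p2 <-> (p1 | p4))) -> (p5 | (~p3 & p2))): α-rule — add (p1 | (p2 <-> (p1 | p4))), ~(p5 | (~p3 & p2)).
~(p1 | (p2 <-> (p1 | p4))): α-rule — add ~p1, ~(p2 <-> (p1 | p4)).
~(p5 | (~p3 & p2)): α-rule — add ~p5, ~(~p3 & p2).
(p5 | (~p3 & p2)): β-rule — branch into p5  //  (~p3 & p2).
  branch 1 (add p5):
    × closes — contains both p5 and ~p5.
  branch 2 (add (~p3 & p2)):
    (~p3 & p2): α-rule — add ~p3, p2.
    (p1 | (p2 <-> (p1 | p4))): β-rule — branch into p1  //  (p2 <-> (p1 | p4)).
      branch 2.1 (add p1):
        × closes — contains both p1 and ~p1.
      branch 2.2 (add (p2 <-> (p1 | p4))):
        ~(p2 <-> (p1 | p4)): β-rule — branch into p2, ~(p1 | p4)  //  ~p2, (p1 | p4).
          branch 2.2.1 (add p2, ~(p1 | p4)):
            ~(p1 | p4): α-rule — add ~p1, ~p4.
            ~(~p3 & p2): β-rule — branch into ~~p3  //  ~p2.
              branch 2.2.1.1 (add ~~p3):
                × closes — contains both p3 and ~p3.
              branch 2.2.1.2 (add ~p2):
                × closes — contains both p2 and ~p2.
          branch 2.2.2 (add ~p2, (p1 | p4)):
            × closes — contains both p2 and ~p2.
All 5 branches close.
Every branch closed, so the negation is unsatisfiable and the formula is valid.

Valid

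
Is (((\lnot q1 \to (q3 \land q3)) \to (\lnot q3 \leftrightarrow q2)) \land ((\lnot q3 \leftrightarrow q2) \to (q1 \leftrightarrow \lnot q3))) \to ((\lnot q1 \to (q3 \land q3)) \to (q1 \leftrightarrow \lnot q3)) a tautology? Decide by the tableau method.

Valid

Assume the negation and expand:
Initial set: {\lnot ((((\lnot q1 \to (q3 \land q3)) \to (\lnot q3 \leftrightarrow q2)) \land ((\lnot q3 \leftrightarrow q2) \to (q1 \leftrightarrow \lnot q3))) \to ((\lnot q1 \to (q3 \land q3)) \to (q1 \leftrightarrow \lnot q3)))}.
\lnot ((((\lnot q1 \to (q3 \land q3)) \to (\lnot q3 \leftrightarrow q2)) \land ((\lnot q3 \leftrightarrow q2) \to (q1 \leftrightarrow \lnot q3))) \to ((\lnot q1 \to (q3 \land q3)) \to (q1 \leftrightarrow \lnot q3))): α-rule — add (((\lnot q1 \to (q3 \land q3)) \to (\lnot q3 \leftrightarrow q2)) \land ((\lnot q3 \leftrightarrow q2) \to (q1 \leftrightarrow \lnot q3))), \lnot ((\lnot q1 \to (q3 \land q3)) \to (q1 \leftrightarrow \lnot q3)).
(((\lnot q1 \to (q3 \land q3)) \to (\lnot q3 \leftrightarrow q2)) \land ((\lnot q3 \leftrightarrow q2) \to (q1 \leftrightarrow \lnot q3))): α-rule — add ((\lnot q1 \to (q3 \land q3)) \to (\lnot q3 \leftrightarrow q2)), ((\lnot q3 \leftrightarrow q2) \to (q1 \leftrightarrow \lnot q3)).
\lnot ((\lnot q1 \to (q3 \land q3)) \to (q1 \leftrightarrow \lnot q3)): α-rule — add (\lnot q1 \to (q3 \land q3)), \lnot (q1 \leftrightarrow \lnot q3).
((\lnot q1 \to (q3 \land q3)) \to (\lnot q3 \leftrightarrow q2)): β-rule — branch into \lnot (\lnot q1 \to (q3 \land q3))  //  (\lnot q3 \leftrightarrow q2).
  branch 1 (add \lnot (\lnot q1 \to (q3 \land q3))):
    \lnot (\lnot q1 \to (q3 \land q3)): α-rule — add \lnot q1, \lnot (q3 \land q3).
    ((\lnot q3 \leftrightarrow q2) \to (q1 \leftrightarrow \lnot q3)): β-rule — branch into \lnot (\lnot q3 \leftrightarrow q2)  //  (q1 \leftrightarrow \lnot q3).
      branch 1.1 (add \lnot (\lnot q3 \leftrightarrow q2)):
        (\lnot q1 \to (q3 \land q3)): β-rule — branch into \lnot \lnot q1  //  (q3 \land q3).
          branch 1.1.1 (add \lnot \lnot q1):
            × closes — contains both q1 and \lnot q1.
          branch 1.1.2 (add (q3 \land q3)):
            (q3 \land q3): α-rule — add q3, q3.
            \lnot (q1 \leftrightarrow \lnot q3): β-rule — branch into q1, \lnot \lnot q3  //  \lnot q1, \lnot q3.
              branch 1.1.2.1 (add q1, \lnot \lnot q3):
                × closes — contains both q1 and \lnot q1.
              branch 1.1.2.2 (add \lnot q1, \lnot q3):
                × closes — contains both q3 and \lnot q3.
      branch 1.2 (add (q1 \leftrightarrow \lnot q3)):
        (\lnot q1 \to (q3 \land q3)): β-rule — branch into \lnot \lnot q1  //  (q3 \land q3).
          branch 1.2.1 (add \lnot \lnot q1):
            × closes — contains both q1 and \lnot q1.
          branch 1.2.2 (add (q3 \land q3)):
            (q3 \land q3): α-rule — add q3, q3.
            \lnot (q1 \leftrightarrow \lnot q3): β-rule — branch into q1, \lnot \lnot q3  //  \lnot q1, \lnot q3.
              branch 1.2.2.1 (add q1, \lnot \lnot q3):
                × closes — contains both q1 and \lnot q1.
              branch 1.2.2.2 (add \lnot q1, \lnot q3):
                × closes — contains both q3 and \lnot q3.
  branch 2 (add (\lnot q3 \leftrightarrow q2)):
    ((\lnot q3 \leftrightarrow q2) \to (q1 \leftrightarrow \lnot q3)): β-rule — branch into \lnot (\lnot q3 \leftrightarrow q2)  //  (q1 \leftrightarrow \lnot q3).
      branch 2.1 (add \lnot (\lnot q3 \leftrightarrow q2)):
        (\lnot q1 \to (q3 \land q3)): β-rule — branch into \lnot \lnot q1  //  (q3 \land q3).
          branch 2.1.1 (add \lnot \lnot q1):
            \lnot (q1 \leftrightarrow \lnot q3): β-rule — branch into q1, \lnot \lnot q3  //  \lnot q1, \lnot q3.
              branch 2.1.1.1 (add q1, \lnot \lnot q3):
                (\lnot q3 \leftrightarrow q2): β-rule — branch into \lnot q3, q2  //  \lnot \lnot q3, \lnot q2.
                  branch 2.1.1.1.1 (add \lnot q3, q2):
                    × closes — contains both q3 and \lnot q3.
                  branch 2.1.1.1.2 (add \lnot \lnot q3, \lnot q2):
                    \lnot (\lnot q3 \leftrightarrow q2): β-rule — branch into \lnot q3, \lnot q2  //  \lnot \lnot q3, q2.
                      branch 2.1.1.1.2.1 (add \lnot q3, \lnot q2):
                        × closes — contains both q3 and \lnot q3.
                      branch 2.1.1.1.2.2 (add \lnot \lnot q3, q2):
                        × closes — contains both q2 and \lnot q2.
              branch 2.1.1.2 (add \lnot q1, \lnot q3):
                × closes — contains both q1 and \lnot q1.
          branch 2.1.2 (add (q3 \land q3)):
            (q3 \land q3): α-rule — add q3, q3.
            \lnot (q1 \leftrightarrow \lnot q3): β-rule — branch into q1, \lnot \lnot q3  //  \lnot q1, \lnot q3.
              branch 2.1.2.1 (add q1, \lnot \lnot q3):
                (\lnot q3 \leftrightarrow q2): β-rule — branch into \lnot q3, q2  //  \lnot \lnot q3, \lnot q2.
                  branch 2.1.2.1.1 (add \lnot q3, q2):
                    × closes — contains both q3 and \lnot q3.
                  branch 2.1.2.1.2 (add \lnot \lnot q3, \lnot q2):
                    \lnot (\lnot q3 \leftrightarrow q2): β-rule — branch into \lnot q3, \lnot q2  //  \lnot \lnot q3, q2.
                      branch 2.1.2.1.2.1 (add \lnot q3, \lnot q2):
                        × closes — contains both q3 and \lnot q3.
                      branch 2.1.2.1.2.2 (add \lnot \lnot q3, q2):
                        × closes — contains both q2 and \lnot q2.
              branch 2.1.2.2 (add \lnot q1, \lnot q3):
                × closes — contains both q3 and \lnot q3.
      branch 2.2 (add (q1 \leftrightarrow \lnot q3)):
        (\lnot q1 \to (q3 \land q3)): β-rule — branch into \lnot \lnot q1  //  (q3 \land q3).
          branch 2.2.1 (add \lnot \lnot q1):
            \lnot (q1 \leftrightarrow \lnot q3): β-rule — branch into q1, \lnot \lnot q3  //  \lnot q1, \lnot q3.
              branch 2.2.1.1 (add q1, \lnot \lnot q3):
                (\lnot q3 \leftrightarrow q2): β-rule — branch into \lnot q3, q2  //  \lnot \lnot q3, \lnot q2.
                  branch 2.2.1.1.1 (add \lnot q3, q2):
                    × closes — contains both q3 and \lnot q3.
                  branch 2.2.1.1.2 (add \lnot \lnot q3, \lnot q2):
                    (q1 \leftrightarrow \lnot q3): β-rule — branch into q1, \lnot q3  //  \lnot q1, \lnot \lnot q3.
                      branch 2.2.1.1.2.1 (add q1, \lnot q3):
                        × closes — contains both q3 and \lnot q3.
                      branch 2.2.1.1.2.2 (add \lnot q1, \lnot \lnot q3):
                        × closes — contains both q1 and \lnot q1.
              branch 2.2.1.2 (add \lnot q1, \lnot q3):
                × closes — contains both q1 and \lnot q1.
          branch 2.2.2 (add (q3 \land q3)):
            (q3 \land q3): α-rule — add q3, q3.
            \lnot (q1 \leftrightarrow \lnot q3): β-rule — branch into q1, \lnot \lnot q3  //  \lnot q1, \lnot q3.
              branch 2.2.2.1 (add q1, \lnot \lnot q3):
                (\lnot q3 \leftrightarrow q2): β-rule — branch into \lnot q3, q2  //  \lnot \lnot q3, \lnot q2.
                  branch 2.2.2.1.1 (add \lnot q3, q2):
                    × closes — contains both q3 and \lnot q3.
                  branch 2.2.2.1.2 (add \lnot \lnot q3, \lnot q2):
                    (q1 \leftrightarrow \lnot q3): β-rule — branch into q1, \lnot q3  //  \lnot q1, \lnot \lnot q3.
                      branch 2.2.2.1.2.1 (add q1, \lnot q3):
                        × closes — contains both q3 and \lnot q3.
                      branch 2.2.2.1.2.2 (add \lnot q1, \lnot \lnot q3):
                        × closes — contains both q1 and \lnot q1.
              branch 2.2.2.2 (add \lnot q1, \lnot q3):
                × closes — contains both q3 and \lnot q3.
All 22 branches close.
Every branch closed, so the negation is unsatisfiable and the formula is valid.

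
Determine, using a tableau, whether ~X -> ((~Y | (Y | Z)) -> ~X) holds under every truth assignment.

Assume the negation and expand:
Initial set: {~(~X -> ((~Y | (Y | Z)) -> ~X))}.
~(~X -> ((~Y | (Y | Z)) -> ~X)): α-rule — add ~X, ~((~Y | (Y | Z)) -> ~X).
~((~Y | (Y | Z)) -> ~X): α-rule — add (~Y | (Y | Z)), ~~X.
× closes — contains both X and ~X.
All 1 branch closes.
Every branch closed, so the negation is unsatisfiable and the formula is valid.

Valid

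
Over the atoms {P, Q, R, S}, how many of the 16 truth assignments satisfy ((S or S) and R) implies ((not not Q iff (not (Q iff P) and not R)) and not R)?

12

Initial set: {T (((S or S) and R) implies ((not not Q iff (not (Q iff P) and not R)) and not R))}.
T (((S or S) and R) implies ((not not Q iff (not (Q iff P) and not R)) and not R)): β-rule — branch into F ((S or S) and R)  //  T ((not not Q iff (not (Q iff P) and not R)) and not R).
  branch 1 (add F ((S or S) and R)):
    F ((S or S) and R): β-rule — branch into F (S or S)  //  F R.
      branch 1.1 (add F (S or S)):
        F (S or S): α-rule — add F S, F S.
        ○ open, literals {S=0}.
      branch 1.2 (add F R):
        ○ open, literals {R=0}.
  branch 2 (add T ((not not Q iff (not (Q iff P) and not R)) and not R)):
    T ((not not Q iff (not (Q iff P) and not R)) and not R): α-rule — add T (not not Q iff (not (Q iff P) and not R)), T not R.
    T (not not Q iff (not (Q iff P) and not R)): β-rule — branch into T not not Q, T (not (Q iff P) and not R)  //  F not not Q, F (not (Q iff P) and not R).
      branch 2.1 (add T not not Q, T (not (Q iff P) and not R)):
        T not not Q: drop double negation, giving T Q.
        T (not (Q iff P) and not R): α-rule — add T not (Q iff P), T not R.
        T not (Q iff P): β-rule — branch into T Q, F P  //  F Q, T P.
          branch 2.1.1 (add T Q, F P):
            ○ open, literals {P=0, Q=1, R=0}.
          branch 2.1.2 (add F Q, T P):
            × closes — contains both Q and not Q.
      branch 2.2 (add F not not Q, F (not (Q iff P) and not R)):
        F not not Q: drop double negation, giving F Q.
        F (not (Q iff P) and not R): β-rule — branch into F not (Q iff P)  //  F not R.
          branch 2.2.1 (add F not (Q iff P)):
            F not (Q iff P): β-rule — branch into T Q, T P  //  F Q, F P.
              branch 2.2.1.1 (add T Q, T P):
                × closes — contains both Q and not Q.
              branch 2.2.1.2 (add F Q, F P):
                ○ open, literals {P=0, Q=0, R=0}.
          branch 2.2.2 (add F not R):
            × closes — contains both R and not R.
3 branches closed, 4 open.
Each open branch fixes some atoms; the unmentioned ones are free. Counting distinct full assignments: branch {S=0} (P, Q, R) contributes 8 new; branch {R=0} (P, Q, S) contributes 4 new; branch {P=0, Q=1, R=0} (S) contributes 0 new; branch {P=0, Q=0, R=0} (S) contributes 0 new. Total: 12.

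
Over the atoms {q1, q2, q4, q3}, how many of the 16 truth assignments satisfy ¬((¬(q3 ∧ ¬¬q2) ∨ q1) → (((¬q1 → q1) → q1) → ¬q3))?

6

Initial set: {¬((¬(q3 ∧ ¬¬q2) ∨ q1) → (((¬q1 → q1) → q1) → ¬q3))}.
¬((¬(q3 ∧ ¬¬q2) ∨ q1) → (((¬q1 → q1) → q1) → ¬q3)): α-rule — add (¬(q3 ∧ ¬¬q2) ∨ q1), ¬(((¬q1 → q1) → q1) → ¬q3).
¬(((¬q1 → q1) → q1) → ¬q3): α-rule — add ((¬q1 → q1) → q1), ¬¬q3.
(¬(q3 ∧ ¬¬q2) ∨ q1): β-rule — branch into ¬(q3 ∧ ¬¬q2)  //  q1.
  branch 1 (add ¬(q3 ∧ ¬¬q2)):
    ((¬q1 → q1) → q1): β-rule — branch into ¬(¬q1 → q1)  //  q1.
      branch 1.1 (add ¬(¬q1 → q1)):
        ¬(¬q1 → q1): α-rule — add ¬q1, ¬q1.
        ¬(q3 ∧ ¬¬q2): β-rule — branch into ¬q3  //  ¬¬¬q2.
          branch 1.1.1 (add ¬q3):
            × closes — contains both q3 and ¬q3.
          branch 1.1.2 (add ¬¬¬q2):
            ¬¬¬q2: drop double negation, giving ¬q2.
            ○ open, literals {q1=0, q2=0, q3=1}.
      branch 1.2 (add q1):
        ¬(q3 ∧ ¬¬q2): β-rule — branch into ¬q3  //  ¬¬¬q2.
          branch 1.2.1 (add ¬q3):
            × closes — contains both q3 and ¬q3.
          branch 1.2.2 (add ¬¬¬q2):
            ¬¬¬q2: drop double negation, giving ¬q2.
            ○ open, literals {q1=1, q2=0, q3=1}.
  branch 2 (add q1):
    ((¬q1 → q1) → q1): β-rule — branch into ¬(¬q1 → q1)  //  q1.
      branch 2.1 (add ¬(¬q1 → q1)):
        ¬(¬q1 → q1): α-rule — add ¬q1, ¬q1.
        × closes — contains both q1 and ¬q1.
      branch 2.2 (add q1):
        ○ open, literals {q1=1, q3=1}.
3 branches closed, 3 open.
Each open branch fixes some atoms; the unmentioned ones are free. Counting distinct full assignments: branch {q1=0, q2=0, q3=1} (q4) contributes 2 new; branch {q1=1, q2=0, q3=1} (q4) contributes 2 new; branch {q1=1, q3=1} (q2, q4) contributes 2 new. Total: 6.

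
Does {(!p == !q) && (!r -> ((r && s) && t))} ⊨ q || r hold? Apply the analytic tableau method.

Yes

Initial set: {((!p == !q) && (!r -> ((r && s) && t))); !(q || r)}.
((!p == !q) && (!r -> ((r && s) && t))): α-rule — add (!p == !q), (!r -> ((r && s) && t)).
!(q || r): α-rule — add !q, !r.
(!p == !q): β-rule — branch into !p, !q  //  !!p, !!q.
  branch 1 (add !p, !q):
    (!r -> ((r && s) && t)): β-rule — branch into !!r  //  ((r && s) && t).
      branch 1.1 (add !!r):
        × closes — contains both r and !r.
      branch 1.2 (add ((r && s) && t)):
        ((r && s) && t): α-rule — add (r && s), t.
        (r && s): α-rule — add r, s.
        × closes — contains both r and !r.
  branch 2 (add !!p, !!q):
    × closes — contains both q and !q.
All 3 branches close.
Every branch closed, so the premises entail the conclusion.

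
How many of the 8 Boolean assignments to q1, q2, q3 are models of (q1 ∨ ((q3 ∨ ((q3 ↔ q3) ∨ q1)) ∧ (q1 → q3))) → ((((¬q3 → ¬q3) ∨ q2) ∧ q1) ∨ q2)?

Initial set: {((q1 ∨ ((q3 ∨ ((q3 ↔ q3) ∨ q1)) ∧ (q1 → q3))) → ((((¬q3 → ¬q3) ∨ q2) ∧ q1) ∨ q2))}.
((q1 ∨ ((q3 ∨ ((q3 ↔ q3) ∨ q1)) ∧ (q1 → q3))) → ((((¬q3 → ¬q3) ∨ q2) ∧ q1) ∨ q2)): β-rule — branch into ¬(q1 ∨ ((q3 ∨ ((q3 ↔ q3) ∨ q1)) ∧ (q1 → q3)))  //  ((((¬q3 → ¬q3) ∨ q2) ∧ q1) ∨ q2).
  branch 1 (add ¬(q1 ∨ ((q3 ∨ ((q3 ↔ q3) ∨ q1)) ∧ (q1 → q3)))):
    ¬(q1 ∨ ((q3 ∨ ((q3 ↔ q3) ∨ q1)) ∧ (q1 → q3))): α-rule — add ¬q1, ¬((q3 ∨ ((q3 ↔ q3) ∨ q1)) ∧ (q1 → q3)).
    ¬((q3 ∨ ((q3 ↔ q3) ∨ q1)) ∧ (q1 → q3)): β-rule — branch into ¬(q3 ∨ ((q3 ↔ q3) ∨ q1))  //  ¬(q1 → q3).
      branch 1.1 (add ¬(q3 ∨ ((q3 ↔ q3) ∨ q1))):
        ¬(q3 ∨ ((q3 ↔ q3) ∨ q1)): α-rule — add ¬q3, ¬((q3 ↔ q3) ∨ q1).
        ¬((q3 ↔ q3) ∨ q1): α-rule — add ¬(q3 ↔ q3), ¬q1.
        ¬(q3 ↔ q3): β-rule — branch into q3, ¬q3  //  ¬q3, q3.
          branch 1.1.1 (add q3, ¬q3):
            × closes — contains both q3 and ¬q3.
          branch 1.1.2 (add ¬q3, q3):
            × closes — contains both q3 and ¬q3.
      branch 1.2 (add ¬(q1 → q3)):
        ¬(q1 → q3): α-rule — add q1, ¬q3.
        × closes — contains both q1 and ¬q1.
  branch 2 (add ((((¬q3 → ¬q3) ∨ q2) ∧ q1) ∨ q2)):
    ((((¬q3 → ¬q3) ∨ q2) ∧ q1) ∨ q2): β-rule — branch into (((¬q3 → ¬q3) ∨ q2) ∧ q1)  //  q2.
      branch 2.1 (add (((¬q3 → ¬q3) ∨ q2) ∧ q1)):
        (((¬q3 → ¬q3) ∨ q2) ∧ q1): α-rule — add ((¬q3 → ¬q3) ∨ q2), q1.
        ((¬q3 → ¬q3) ∨ q2): β-rule — branch into (¬q3 → ¬q3)  //  q2.
          branch 2.1.1 (add (¬q3 → ¬q3)):
            (¬q3 → ¬q3): β-rule — branch into ¬¬q3  //  ¬q3.
              branch 2.1.1.1 (add ¬¬q3):
                ○ open, literals {q1=T, q3=T}.
              branch 2.1.1.2 (add ¬q3):
                ○ open, literals {q1=T, q3=F}.
          branch 2.1.2 (add q2):
            ○ open, literals {q1=T, q2=T}.
      branch 2.2 (add q2):
        ○ open, literals {q2=T}.
3 branches closed, 4 open.
Each open branch fixes some atoms; the unmentioned ones are free. Counting distinct full assignments: branch {q1=T, q3=T} (q2) contributes 2 new; branch {q1=T, q3=F} (q2) contributes 2 new; branch {q1=T, q2=T} (q3) contributes 0 new; branch {q2=T} (q1, q3) contributes 2 new. Total: 6.

6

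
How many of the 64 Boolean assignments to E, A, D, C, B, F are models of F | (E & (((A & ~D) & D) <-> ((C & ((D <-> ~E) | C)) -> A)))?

36

Initial set: {(F | (E & (((A & ~D) & D) <-> ((C & ((D <-> ~E) | C)) -> A))))}.
(F | (E & (((A & ~D) & D) <-> ((C & ((D <-> ~E) | C)) -> A)))): β-rule — branch into F  //  (E & (((A & ~D) & D) <-> ((C & ((D <-> ~E) | C)) -> A))).
  branch 1 (add F):
    ○ open, literals {F=T}.
  branch 2 (add (E & (((A & ~D) & D) <-> ((C & ((D <-> ~E) | C)) -> A)))):
    (E & (((A & ~D) & D) <-> ((C & ((D <-> ~E) | C)) -> A))): α-rule — add E, (((A & ~D) & D) <-> ((C & ((D <-> ~E) | C)) -> A)).
    (((A & ~D) & D) <-> ((C & ((D <-> ~E) | C)) -> A)): β-rule — branch into ((A & ~D) & D), ((C & ((D <-> ~E) | C)) -> A)  //  ~((A & ~D) & D), ~((C & ((D <-> ~E) | C)) -> A).
      branch 2.1 (add ((A & ~D) & D), ((C & ((D <-> ~E) | C)) -> A)):
        ((A & ~D) & D): α-rule — add (A & ~D), D.
        (A & ~D): α-rule — add A, ~D.
        × closes — contains both D and ~D.
      branch 2.2 (add ~((A & ~D) & D), ~((C & ((D <-> ~E) | C)) -> A)):
        ~((C & ((D <-> ~E) | C)) -> A): α-rule — add (C & ((D <-> ~E) | C)), ~A.
        (C & ((D <-> ~E) | C)): α-rule — add C, ((D <-> ~E) | C).
        ~((A & ~D) & D): β-rule — branch into ~(A & ~D)  //  ~D.
          branch 2.2.1 (add ~(A & ~D)):
            ((D <-> ~E) | C): β-rule — branch into (D <-> ~E)  //  C.
              branch 2.2.1.1 (add (D <-> ~E)):
                ~(A & ~D): β-rule — branch into ~A  //  ~~D.
                  branch 2.2.1.1.1 (add ~A):
                    (D <-> ~E): β-rule — branch into D, ~E  //  ~D, ~~E.
                      branch 2.2.1.1.1.1 (add D, ~E):
                        × closes — contains both E and ~E.
                      branch 2.2.1.1.1.2 (add ~D, ~~E):
                        ○ open, literals {A=F, C=T, D=F, E=T}.
                  branch 2.2.1.1.2 (add ~~D):
                    (D <-> ~E): β-rule — branch into D, ~E  //  ~D, ~~E.
                      branch 2.2.1.1.2.1 (add D, ~E):
                        × closes — contains both E and ~E.
                      branch 2.2.1.1.2.2 (add ~D, ~~E):
                        × closes — contains both D and ~D.
              branch 2.2.1.2 (add C):
                ~(A & ~D): β-rule — branch into ~A  //  ~~D.
                  branch 2.2.1.2.1 (add ~A):
                    ○ open, literals {A=F, C=T, E=T}.
                  branch 2.2.1.2.2 (add ~~D):
                    ○ open, literals {A=F, C=T, D=T, E=T}.
          branch 2.2.2 (add ~D):
            ((D <-> ~E) | C): β-rule — branch into (D <-> ~E)  //  C.
              branch 2.2.2.1 (add (D <-> ~E)):
                (D <-> ~E): β-rule — branch into D, ~E  //  ~D, ~~E.
                  branch 2.2.2.1.1 (add D, ~E):
                    × closes — contains both D and ~D.
                  branch 2.2.2.1.2 (add ~D, ~~E):
                    ○ open, literals {A=F, C=T, D=F, E=T}.
              branch 2.2.2.2 (add C):
                ○ open, literals {A=F, C=T, D=F, E=T}.
5 branches closed, 6 open.
Each open branch fixes some atoms; the unmentioned ones are free. Counting distinct full assignments: branch {F=T} (E, A, D, C, B) contributes 32 new; branch {A=F, C=T, D=F, E=T} (B, F) contributes 2 new; branch {A=F, C=T, E=T} (D, B, F) contributes 2 new; branch {A=F, C=T, D=T, E=T} (B, F) contributes 0 new; branch {A=F, C=T, D=F, E=T} (B, F) contributes 0 new; branch {A=F, C=T, D=F, E=T} (B, F) contributes 0 new. Total: 36.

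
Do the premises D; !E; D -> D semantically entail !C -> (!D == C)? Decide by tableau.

Initial set: {D; !E; (D -> D); !(!C -> (!D == C))}.
!(!C -> (!D == C)): α-rule — add !C, !(!D == C).
(D -> D): β-rule — branch into !D  //  D.
  branch 1 (add !D):
    × closes — contains both D and !D.
  branch 2 (add D):
    !(!D == C): β-rule — branch into !D, !C  //  !!D, C.
      branch 2.1 (add !D, !C):
        × closes — contains both D and !D.
      branch 2.2 (add !!D, C):
        × closes — contains both C and !C.
All 3 branches close.
Every branch closed, so the premises entail the conclusion.

Yes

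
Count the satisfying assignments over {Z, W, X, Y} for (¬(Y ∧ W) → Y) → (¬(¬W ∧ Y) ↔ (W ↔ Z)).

12

Initial set: {((¬(Y ∧ W) → Y) → (¬(¬W ∧ Y) ↔ (W ↔ Z)))}.
((¬(Y ∧ W) → Y) → (¬(¬W ∧ Y) ↔ (W ↔ Z))): β-rule — branch into ¬(¬(Y ∧ W) → Y)  //  (¬(¬W ∧ Y) ↔ (W ↔ Z)).
  branch 1 (add ¬(¬(Y ∧ W) → Y)):
    ¬(¬(Y ∧ W) → Y): α-rule — add ¬(Y ∧ W), ¬Y.
    ¬(Y ∧ W): β-rule — branch into ¬Y  //  ¬W.
      branch 1.1 (add ¬Y):
        ○ open, literals {Y=false}.
      branch 1.2 (add ¬W):
        ○ open, literals {W=false, Y=false}.
  branch 2 (add (¬(¬W ∧ Y) ↔ (W ↔ Z))):
    (¬(¬W ∧ Y) ↔ (W ↔ Z)): β-rule — branch into ¬(¬W ∧ Y), (W ↔ Z)  //  ¬¬(¬W ∧ Y), ¬(W ↔ Z).
      branch 2.1 (add ¬(¬W ∧ Y), (W ↔ Z)):
        ¬(¬W ∧ Y): β-rule — branch into ¬¬W  //  ¬Y.
          branch 2.1.1 (add ¬¬W):
            (W ↔ Z): β-rule — branch into W, Z  //  ¬W, ¬Z.
              branch 2.1.1.1 (add W, Z):
                ○ open, literals {W=true, Z=true}.
              branch 2.1.1.2 (add ¬W, ¬Z):
                × closes — contains both W and ¬W.
          branch 2.1.2 (add ¬Y):
            (W ↔ Z): β-rule — branch into W, Z  //  ¬W, ¬Z.
              branch 2.1.2.1 (add W, Z):
                ○ open, literals {W=true, Y=false, Z=true}.
              branch 2.1.2.2 (add ¬W, ¬Z):
                ○ open, literals {W=false, Y=false, Z=false}.
      branch 2.2 (add ¬¬(¬W ∧ Y), ¬(W ↔ Z)):
        ¬¬(¬W ∧ Y): α-rule — add ¬W, Y.
        ¬(W ↔ Z): β-rule — branch into W, ¬Z  //  ¬W, Z.
          branch 2.2.1 (add W, ¬Z):
            × closes — contains both W and ¬W.
          branch 2.2.2 (add ¬W, Z):
            ○ open, literals {W=false, Y=true, Z=true}.
2 branches closed, 6 open.
Each open branch fixes some atoms; the unmentioned ones are free. Counting distinct full assignments: branch {Y=false} (Z, W, X) contributes 8 new; branch {W=false, Y=false} (Z, X) contributes 0 new; branch {W=true, Z=true} (X, Y) contributes 2 new; branch {W=true, Y=false, Z=true} (X) contributes 0 new; branch {W=false, Y=false, Z=false} (X) contributes 0 new; branch {W=false, Y=true, Z=true} (X) contributes 2 new. Total: 12.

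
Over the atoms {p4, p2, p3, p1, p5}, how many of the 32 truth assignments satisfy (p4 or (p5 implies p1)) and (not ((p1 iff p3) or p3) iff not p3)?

22

Initial set: {((p4 or (p5 implies p1)) and (not ((p1 iff p3) or p3) iff not p3))}.
((p4 or (p5 implies p1)) and (not ((p1 iff p3) or p3) iff not p3)): α-rule — add (p4 or (p5 implies p1)), (not ((p1 iff p3) or p3) iff not p3).
(p4 or (p5 implies p1)): β-rule — branch into p4  //  (p5 implies p1).
  branch 1 (add p4):
    (not ((p1 iff p3) or p3) iff not p3): β-rule — branch into not ((p1 iff p3) or p3), not p3  //  not not ((p1 iff p3) or p3), not not p3.
      branch 1.1 (add not ((p1 iff p3) or p3), not p3):
        not ((p1 iff p3) or p3): α-rule — add not (p1 iff p3), not p3.
        not (p1 iff p3): β-rule — branch into p1, not p3  //  not p1, p3.
          branch 1.1.1 (add p1, not p3):
            ○ open, literals {p1=true, p3=false, p4=true}.
          branch 1.1.2 (add not p1, p3):
            × closes — contains both p3 and not p3.
      branch 1.2 (add not not ((p1 iff p3) or p3), not not p3):
        not not ((p1 iff p3) or p3): β-rule — branch into (p1 iff p3)  //  p3.
          branch 1.2.1 (add (p1 iff p3)):
            (p1 iff p3): β-rule — branch into p1, p3  //  not p1, not p3.
              branch 1.2.1.1 (add p1, p3):
                ○ open, literals {p1=true, p3=true, p4=true}.
              branch 1.2.1.2 (add not p1, not p3):
                × closes — contains both p3 and not p3.
          branch 1.2.2 (add p3):
            ○ open, literals {p3=true, p4=true}.
  branch 2 (add (p5 implies p1)):
    (not ((p1 iff p3) or p3) iff not p3): β-rule — branch into not ((p1 iff p3) or p3), not p3  //  not not ((p1 iff p3) or p3), not not p3.
      branch 2.1 (add not ((p1 iff p3) or p3), not p3):
        not ((p1 iff p3) or p3): α-rule — add not (p1 iff p3), not p3.
        (p5 implies p1): β-rule — branch into not p5  //  p1.
          branch 2.1.1 (add not p5):
            not (p1 iff p3): β-rule — branch into p1, not p3  //  not p1, p3.
              branch 2.1.1.1 (add p1, not p3):
                ○ open, literals {p1=true, p3=false, p5=false}.
              branch 2.1.1.2 (add not p1, p3):
                × closes — contains both p3 and not p3.
          branch 2.1.2 (add p1):
            not (p1 iff p3): β-rule — branch into p1, not p3  //  not p1, p3.
              branch 2.1.2.1 (add p1, not p3):
                ○ open, literals {p1=true, p3=false}.
              branch 2.1.2.2 (add not p1, p3):
                × closes — contains both p1 and not p1.
      branch 2.2 (add not not ((p1 iff p3) or p3), not not p3):
        (p5 implies p1): β-rule — branch into not p5  //  p1.
          branch 2.2.1 (add not p5):
            not not ((p1 iff p3) or p3): β-rule — branch into (p1 iff p3)  //  p3.
              branch 2.2.1.1 (add (p1 iff p3)):
                (p1 iff p3): β-rule — branch into p1, p3  //  not p1, not p3.
                  branch 2.2.1.1.1 (add p1, p3):
                    ○ open, literals {p1=true, p3=true, p5=false}.
                  branch 2.2.1.1.2 (add not p1, not p3):
                    × closes — contains both p3 and not p3.
              branch 2.2.1.2 (add p3):
                ○ open, literals {p3=true, p5=false}.
          branch 2.2.2 (add p1):
            not not ((p1 iff p3) or p3): β-rule — branch into (p1 iff p3)  //  p3.
              branch 2.2.2.1 (add (p1 iff p3)):
                (p1 iff p3): β-rule — branch into p1, p3  //  not p1, not p3.
                  branch 2.2.2.1.1 (add p1, p3):
                    ○ open, literals {p1=true, p3=true}.
                  branch 2.2.2.1.2 (add not p1, not p3):
                    × closes — contains both p1 and not p1.
              branch 2.2.2.2 (add p3):
                ○ open, literals {p1=true, p3=true}.
6 branches closed, 9 open.
Each open branch fixes some atoms; the unmentioned ones are free. Counting distinct full assignments: branch {p1=true, p3=false, p4=true} (p2, p5) contributes 4 new; branch {p1=true, p3=true, p4=true} (p2, p5) contributes 4 new; branch {p3=true, p4=true} (p2, p1, p5) contributes 4 new; branch {p1=true, p3=false, p5=false} (p4, p2) contributes 2 new; branch {p1=true, p3=false} (p4, p2, p5) contributes 2 new; branch {p1=true, p3=true, p5=false} (p4, p2) contributes 2 new; branch {p3=true, p5=false} (p4, p2, p1) contributes 2 new; branch {p1=true, p3=true} (p4, p2, p5) contributes 2 new; branch {p1=true, p3=true} (p4, p2, p5) contributes 0 new. Total: 22.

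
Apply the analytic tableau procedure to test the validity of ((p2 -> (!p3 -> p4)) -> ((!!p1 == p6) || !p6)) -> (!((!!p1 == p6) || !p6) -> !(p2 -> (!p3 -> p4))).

Assume the negation and expand:
Initial set: {!(((p2 -> (!p3 -> p4)) -> ((!!p1 == p6) || !p6)) -> (!((!!p1 == p6) || !p6) -> !(p2 -> (!p3 -> p4))))}.
!(((p2 -> (!p3 -> p4)) -> ((!!p1 == p6) || !p6)) -> (!((!!p1 == p6) || !p6) -> !(p2 -> (!p3 -> p4)))): α-rule — add ((p2 -> (!p3 -> p4)) -> ((!!p1 == p6) || !p6)), !(!((!!p1 == p6) || !p6) -> !(p2 -> (!p3 -> p4))).
!(!((!!p1 == p6) || !p6) -> !(p2 -> (!p3 -> p4))): α-rule — add !((!!p1 == p6) || !p6), !!(p2 -> (!p3 -> p4)).
!((!!p1 == p6) || !p6): α-rule — add !(!!p1 == p6), !!p6.
((p2 -> (!p3 -> p4)) -> ((!!p1 == p6) || !p6)): β-rule — branch into !(p2 -> (!p3 -> p4))  //  ((!!p1 == p6) || !p6).
  branch 1 (add !(p2 -> (!p3 -> p4))):
    !(p2 -> (!p3 -> p4)): α-rule — add p2, !(!p3 -> p4).
    !(!p3 -> p4): α-rule — add !p3, !p4.
    !!(p2 -> (!p3 -> p4)): β-rule — branch into !p2  //  (!p3 -> p4).
      branch 1.1 (add !p2):
        × closes — contains both p2 and !p2.
      branch 1.2 (add (!p3 -> p4)):
        !(!!p1 == p6): β-rule — branch into !!p1, !p6  //  !!!p1, p6.
          branch 1.2.1 (add !!p1, !p6):
            × closes — contains both p6 and !p6.
          branch 1.2.2 (add !!!p1, p6):
            !!!p1: drop double negation, giving !p1.
            (!p3 -> p4): β-rule — branch into !!p3  //  p4.
              branch 1.2.2.1 (add !!p3):
                × closes — contains both p3 and !p3.
              branch 1.2.2.2 (add p4):
                × closes — contains both p4 and !p4.
  branch 2 (add ((!!p1 == p6) || !p6)):
    !!(p2 -> (!p3 -> p4)): β-rule — branch into !p2  //  (!p3 -> p4).
      branch 2.1 (add !p2):
        !(!!p1 == p6): β-rule — branch into !!p1, !p6  //  !!!p1, p6.
          branch 2.1.1 (add !!p1, !p6):
            × closes — contains both p6 and !p6.
          branch 2.1.2 (add !!!p1, p6):
            !!!p1: drop double negation, giving !p1.
            ((!!p1 == p6) || !p6): β-rule — branch into (!!p1 == p6)  //  !p6.
              branch 2.1.2.1 (add (!!p1 == p6)):
                (!!p1 == p6): β-rule — branch into !!p1, p6  //  !!!p1, !p6.
                  branch 2.1.2.1.1 (add !!p1, p6):
                    !!p1: drop double negation, giving p1.
                    × closes — contains both p1 and !p1.
                  branch 2.1.2.1.2 (add !!!p1, !p6):
                    × closes — contains both p6 and !p6.
              branch 2.1.2.2 (add !p6):
                × closes — contains both p6 and !p6.
      branch 2.2 (add (!p3 -> p4)):
        !(!!p1 == p6): β-rule — branch into !!p1, !p6  //  !!!p1, p6.
          branch 2.2.1 (add !!p1, !p6):
            × closes — contains both p6 and !p6.
          branch 2.2.2 (add !!!p1, p6):
            !!!p1: drop double negation, giving !p1.
            ((!!p1 == p6) || !p6): β-rule — branch into (!!p1 == p6)  //  !p6.
              branch 2.2.2.1 (add (!!p1 == p6)):
                (!p3 -> p4): β-rule — branch into !!p3  //  p4.
                  branch 2.2.2.1.1 (add !!p3):
                    (!!p1 == p6): β-rule — branch into !!p1, p6  //  !!!p1, !p6.
                      branch 2.2.2.1.1.1 (add !!p1, p6):
                        !!p1: drop double negation, giving p1.
                        × closes — contains both p1 and !p1.
                      branch 2.2.2.1.1.2 (add !!!p1, !p6):
                        × closes — contains both p6 and !p6.
                  branch 2.2.2.1.2 (add p4):
                    (!!p1 == p6): β-rule — branch into !!p1, p6  //  !!!p1, !p6.
                      branch 2.2.2.1.2.1 (add !!p1, p6):
                        !!p1: drop double negation, giving p1.
                        × closes — contains both p1 and !p1.
                      branch 2.2.2.1.2.2 (add !!!p1, !p6):
                        × closes — contains both p6 and !p6.
              branch 2.2.2.2 (add !p6):
                × closes — contains both p6 and !p6.
All 14 branches close.
Every branch closed, so the negation is unsatisfiable and the formula is valid.

Valid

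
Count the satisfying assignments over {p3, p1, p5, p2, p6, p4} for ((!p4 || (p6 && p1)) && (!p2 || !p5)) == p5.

22

Initial set: {(((!p4 || (p6 && p1)) && (!p2 || !p5)) == p5)}.
(((!p4 || (p6 && p1)) && (!p2 || !p5)) == p5): β-rule — branch into ((!p4 || (p6 && p1)) && (!p2 || !p5)), p5  //  !((!p4 || (p6 && p1)) && (!p2 || !p5)), !p5.
  branch 1 (add ((!p4 || (p6 && p1)) && (!p2 || !p5)), p5):
    ((!p4 || (p6 && p1)) && (!p2 || !p5)): α-rule — add (!p4 || (p6 && p1)), (!p2 || !p5).
    (!p4 || (p6 && p1)): β-rule — branch into !p4  //  (p6 && p1).
      branch 1.1 (add !p4):
        (!p2 || !p5): β-rule — branch into !p2  //  !p5.
          branch 1.1.1 (add !p2):
            ○ open, literals {p2=0, p4=0, p5=1}.
          branch 1.1.2 (add !p5):
            × closes — contains both p5 and !p5.
      branch 1.2 (add (p6 && p1)):
        (p6 && p1): α-rule — add p6, p1.
        (!p2 || !p5): β-rule — branch into !p2  //  !p5.
          branch 1.2.1 (add !p2):
            ○ open, literals {p1=1, p2=0, p5=1, p6=1}.
          branch 1.2.2 (add !p5):
            × closes — contains both p5 and !p5.
  branch 2 (add !((!p4 || (p6 && p1)) && (!p2 || !p5)), !p5):
    !((!p4 || (p6 && p1)) && (!p2 || !p5)): β-rule — branch into !(!p4 || (p6 && p1))  //  !(!p2 || !p5).
      branch 2.1 (add !(!p4 || (p6 && p1))):
        !(!p4 || (p6 && p1)): α-rule — add !!p4, !(p6 && p1).
        !(p6 && p1): β-rule — branch into !p6  //  !p1.
          branch 2.1.1 (add !p6):
            ○ open, literals {p4=1, p5=0, p6=0}.
          branch 2.1.2 (add !p1):
            ○ open, literals {p1=0, p4=1, p5=0}.
      branch 2.2 (add !(!p2 || !p5)):
        !(!p2 || !p5): α-rule — add !!p2, !!p5.
        × closes — contains both p5 and !p5.
3 branches closed, 4 open.
Each open branch fixes some atoms; the unmentioned ones are free. Counting distinct full assignments: branch {p2=0, p4=0, p5=1} (p3, p1, p6) contributes 8 new; branch {p1=1, p2=0, p5=1, p6=1} (p3, p4) contributes 2 new; branch {p4=1, p5=0, p6=0} (p3, p1, p2) contributes 8 new; branch {p1=0, p4=1, p5=0} (p3, p2, p6) contributes 4 new. Total: 22.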